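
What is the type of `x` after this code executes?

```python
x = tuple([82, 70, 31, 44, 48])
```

tuple() constructor returns tuple

tuple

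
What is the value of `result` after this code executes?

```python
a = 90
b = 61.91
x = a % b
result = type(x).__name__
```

a is int; b is float; x is float; result = 'float'

'float'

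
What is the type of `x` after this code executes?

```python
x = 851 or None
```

'or' returns first truthy value

int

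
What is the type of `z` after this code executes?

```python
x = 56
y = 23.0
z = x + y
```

int + float = float

float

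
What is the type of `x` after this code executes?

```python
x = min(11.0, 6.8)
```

min() of floats returns float

float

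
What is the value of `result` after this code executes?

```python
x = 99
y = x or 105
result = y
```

x = 99; y = 99; result = 99

99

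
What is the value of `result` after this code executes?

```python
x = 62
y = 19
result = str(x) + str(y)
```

x = 62; y = 19; result = '6219'

'6219'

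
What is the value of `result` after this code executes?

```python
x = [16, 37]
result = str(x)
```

x = [16, 37]; result = '[16, 37]'

'[16, 37]'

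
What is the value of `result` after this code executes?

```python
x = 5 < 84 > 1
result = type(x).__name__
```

x is bool; result = 'bool'

'bool'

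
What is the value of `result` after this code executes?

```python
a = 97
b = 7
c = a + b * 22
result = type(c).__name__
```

a is int; b is int; c is int; result = 'int'

'int'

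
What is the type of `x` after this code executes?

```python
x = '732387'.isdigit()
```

str.isdigit() returns bool

bool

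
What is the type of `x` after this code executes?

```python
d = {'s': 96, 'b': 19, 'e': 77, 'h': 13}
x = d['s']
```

Accessing dict[str, int] with str key returns int

int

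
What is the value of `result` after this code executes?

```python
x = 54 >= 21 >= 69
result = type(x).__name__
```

x is bool; result = 'bool'

'bool'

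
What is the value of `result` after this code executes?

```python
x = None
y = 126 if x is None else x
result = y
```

x = None; y = 126; result = 126

126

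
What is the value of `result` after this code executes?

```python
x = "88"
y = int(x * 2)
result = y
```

x = '88'; y = 8888; result = 8888

8888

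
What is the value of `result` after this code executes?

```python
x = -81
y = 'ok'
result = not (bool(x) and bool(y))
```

x = -81; y = 'ok'; result = False

False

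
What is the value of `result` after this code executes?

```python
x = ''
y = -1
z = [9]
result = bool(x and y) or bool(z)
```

x = ''; y = -1; z = [9]; result = True

True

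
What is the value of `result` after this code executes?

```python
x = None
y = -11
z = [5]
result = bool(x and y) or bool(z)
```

x = None; y = -11; z = [5]; result = True

True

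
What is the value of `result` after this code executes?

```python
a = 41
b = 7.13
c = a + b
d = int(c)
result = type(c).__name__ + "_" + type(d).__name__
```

a is int; b is float; c is float; d is int; result = 'float_int'

'float_int'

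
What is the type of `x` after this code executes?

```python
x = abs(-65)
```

abs() of int returns int

int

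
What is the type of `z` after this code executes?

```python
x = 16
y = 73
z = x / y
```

int / int = float

float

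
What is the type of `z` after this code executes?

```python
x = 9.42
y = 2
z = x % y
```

float % int = float

float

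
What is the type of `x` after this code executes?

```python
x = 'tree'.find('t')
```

str.find() returns int index

int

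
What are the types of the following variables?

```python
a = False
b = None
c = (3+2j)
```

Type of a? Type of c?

a is assigned the constant False, which has type bool; c is assigned (3+2j), an int plus an imaginary literal (j suffix), which evaluates to complex

bool, complex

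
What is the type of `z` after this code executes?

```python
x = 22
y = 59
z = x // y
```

int // int = int

int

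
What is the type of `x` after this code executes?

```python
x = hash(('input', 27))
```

hash() returns int

int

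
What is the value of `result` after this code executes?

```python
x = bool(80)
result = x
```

x = True; result = True

True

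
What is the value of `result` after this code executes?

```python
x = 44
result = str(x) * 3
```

x = 44; result = '444444'

'444444'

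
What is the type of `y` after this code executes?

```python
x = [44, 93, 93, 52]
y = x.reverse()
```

list.reverse() returns None

NoneType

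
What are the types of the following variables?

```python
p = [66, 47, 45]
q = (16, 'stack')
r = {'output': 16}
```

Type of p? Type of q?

p is assigned a list literal (square brackets); q is assigned a tuple (parenthesized, comma-separated values)

list, tuple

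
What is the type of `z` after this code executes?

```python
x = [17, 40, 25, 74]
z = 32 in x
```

'in' operator returns bool

bool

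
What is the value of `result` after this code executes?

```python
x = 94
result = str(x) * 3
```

x = 94; result = '949494'

'949494'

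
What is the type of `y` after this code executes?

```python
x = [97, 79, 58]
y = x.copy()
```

list.copy() returns list

list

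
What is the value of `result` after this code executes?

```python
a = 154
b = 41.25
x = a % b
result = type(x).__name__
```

a is int; b is float; x is float; result = 'float'

'float'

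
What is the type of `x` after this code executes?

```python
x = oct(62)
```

oct() returns str representation

str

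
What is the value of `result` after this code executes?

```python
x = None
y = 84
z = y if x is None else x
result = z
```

x = None; y = 84; z = 84; result = 84

84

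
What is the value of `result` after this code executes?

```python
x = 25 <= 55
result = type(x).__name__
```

x is bool; result = 'bool'

'bool'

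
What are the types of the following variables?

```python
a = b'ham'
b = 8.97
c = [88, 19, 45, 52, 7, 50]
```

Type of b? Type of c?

b is assigned a number with a decimal point, so it is a float; c is assigned a list literal (square brackets)

float, list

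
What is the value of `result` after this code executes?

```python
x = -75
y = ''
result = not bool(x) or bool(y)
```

x = -75; y = ''; result = False

False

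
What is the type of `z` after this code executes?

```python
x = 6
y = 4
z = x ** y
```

positive int ** positive int = int

int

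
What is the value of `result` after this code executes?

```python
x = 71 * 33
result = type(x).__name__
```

x is int; result = 'int'

'int'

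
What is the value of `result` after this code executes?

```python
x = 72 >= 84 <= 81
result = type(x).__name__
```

x is bool; result = 'bool'

'bool'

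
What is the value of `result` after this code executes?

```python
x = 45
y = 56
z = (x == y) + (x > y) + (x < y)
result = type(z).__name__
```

x is int; y is int; z is int; result = 'int'

'int'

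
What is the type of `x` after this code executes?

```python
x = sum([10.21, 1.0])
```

sum() of floats returns float

float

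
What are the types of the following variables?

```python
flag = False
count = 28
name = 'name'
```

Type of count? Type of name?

count is assigned a bare integer (no decimal point), so it is an int; name is assigned a quoted string literal, so it is a str

int, str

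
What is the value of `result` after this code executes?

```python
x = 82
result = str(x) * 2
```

x = 82; result = '8282'

'8282'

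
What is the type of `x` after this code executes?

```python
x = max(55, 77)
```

max() of ints returns int

int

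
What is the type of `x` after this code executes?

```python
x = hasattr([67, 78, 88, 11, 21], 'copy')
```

hasattr() returns bool

bool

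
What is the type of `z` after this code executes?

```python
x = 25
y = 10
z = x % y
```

int % int = int

int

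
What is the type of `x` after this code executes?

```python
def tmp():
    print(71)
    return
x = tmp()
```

Bare return returns None

NoneType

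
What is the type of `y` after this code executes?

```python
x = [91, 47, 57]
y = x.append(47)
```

list.append() returns None (mutates in place)

NoneType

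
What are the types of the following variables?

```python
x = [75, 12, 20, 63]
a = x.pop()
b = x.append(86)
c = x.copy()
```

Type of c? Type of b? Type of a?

copy() returns list; append() returns None; pop() returns element

list, NoneType, int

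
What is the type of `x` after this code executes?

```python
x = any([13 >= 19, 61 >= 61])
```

any() returns bool

bool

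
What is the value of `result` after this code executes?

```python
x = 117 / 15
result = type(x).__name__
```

x is float; result = 'float'

'float'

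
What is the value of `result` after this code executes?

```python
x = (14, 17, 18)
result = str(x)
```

x = (14, 17, 18); result = '(14, 17, 18)'

'(14, 17, 18)'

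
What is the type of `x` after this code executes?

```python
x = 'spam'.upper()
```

str.upper() returns str

str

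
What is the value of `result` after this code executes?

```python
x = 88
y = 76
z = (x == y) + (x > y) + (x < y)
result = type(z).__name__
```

x is int; y is int; z is int; result = 'int'

'int'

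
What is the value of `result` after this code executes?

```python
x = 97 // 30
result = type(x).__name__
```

x is int; result = 'int'

'int'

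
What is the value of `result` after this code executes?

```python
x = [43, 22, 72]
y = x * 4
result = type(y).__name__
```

x is list; y is list; result = 'list'

'list'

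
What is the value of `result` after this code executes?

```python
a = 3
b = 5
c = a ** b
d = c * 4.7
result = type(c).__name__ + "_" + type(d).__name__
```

a is int; b is int; c is int; d is float; result = 'int_float'

'int_float'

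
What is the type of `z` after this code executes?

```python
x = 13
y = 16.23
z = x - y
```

int - float = float

float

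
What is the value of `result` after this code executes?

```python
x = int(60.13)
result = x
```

x = 60; result = 60

60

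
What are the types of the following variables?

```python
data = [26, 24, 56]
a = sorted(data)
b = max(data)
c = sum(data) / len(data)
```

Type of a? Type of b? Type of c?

sorted() returns list; max of ints returns int; int / int = float

list, int, float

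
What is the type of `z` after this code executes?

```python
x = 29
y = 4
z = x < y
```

Comparison returns bool

bool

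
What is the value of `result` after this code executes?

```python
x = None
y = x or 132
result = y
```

x = None; y = 132; result = 132

132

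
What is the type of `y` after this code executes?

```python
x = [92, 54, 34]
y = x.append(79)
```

list.append() returns None (mutates in place)

NoneType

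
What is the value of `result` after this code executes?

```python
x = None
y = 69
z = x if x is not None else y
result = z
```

x = None; y = 69; z = 69; result = 69

69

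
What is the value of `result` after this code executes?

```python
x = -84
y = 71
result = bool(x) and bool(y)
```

x = -84; y = 71; result = True

True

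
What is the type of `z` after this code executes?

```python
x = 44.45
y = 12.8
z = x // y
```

float // float = float

float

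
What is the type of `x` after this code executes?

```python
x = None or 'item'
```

'or' with None returns the other truthy value (str)

str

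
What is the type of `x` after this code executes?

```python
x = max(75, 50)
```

max() of ints returns int

int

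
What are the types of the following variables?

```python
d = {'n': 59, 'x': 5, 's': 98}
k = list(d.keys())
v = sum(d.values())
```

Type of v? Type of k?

sum of ints is int; list() converts to list

int, list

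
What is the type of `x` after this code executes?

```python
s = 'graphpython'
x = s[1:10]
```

Slicing a str returns str

str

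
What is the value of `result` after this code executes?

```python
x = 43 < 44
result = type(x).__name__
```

x is bool; result = 'bool'

'bool'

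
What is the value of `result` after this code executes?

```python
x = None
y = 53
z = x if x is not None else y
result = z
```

x = None; y = 53; z = 53; result = 53

53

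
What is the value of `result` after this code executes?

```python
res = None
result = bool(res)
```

res = None; result = False

False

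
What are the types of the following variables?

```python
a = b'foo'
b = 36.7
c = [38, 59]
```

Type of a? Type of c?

a is assigned a bytes literal (b'...' prefix); c is assigned a list literal (square brackets)

bytes, list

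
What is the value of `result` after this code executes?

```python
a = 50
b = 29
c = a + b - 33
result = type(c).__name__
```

a is int; b is int; c is int; result = 'int'

'int'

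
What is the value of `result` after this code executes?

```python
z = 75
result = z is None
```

z = 75; result = False

False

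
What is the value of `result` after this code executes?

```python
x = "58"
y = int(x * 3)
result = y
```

x = '58'; y = 585858; result = 585858

585858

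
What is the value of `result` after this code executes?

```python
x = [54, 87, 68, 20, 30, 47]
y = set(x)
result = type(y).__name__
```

x is list; y is set; result = 'set'

'set'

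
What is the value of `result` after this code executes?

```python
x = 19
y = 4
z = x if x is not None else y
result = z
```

x = 19; y = 4; z = 19; result = 19

19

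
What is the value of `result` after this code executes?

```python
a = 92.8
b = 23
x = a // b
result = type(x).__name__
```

a is float; b is int; x is float; result = 'float'

'float'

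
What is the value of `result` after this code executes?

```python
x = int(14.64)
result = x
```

x = 14; result = 14

14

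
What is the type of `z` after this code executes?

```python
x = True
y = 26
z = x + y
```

bool + int = int (bool is subclass of int)

int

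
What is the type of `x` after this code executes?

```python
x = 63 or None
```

'or' returns first truthy value

int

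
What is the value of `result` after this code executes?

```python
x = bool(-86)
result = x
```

x = True; result = True

True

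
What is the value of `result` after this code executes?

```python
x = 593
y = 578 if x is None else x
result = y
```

x = 593; y = 593; result = 593

593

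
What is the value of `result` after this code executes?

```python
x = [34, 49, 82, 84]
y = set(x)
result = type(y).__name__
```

x is list; y is set; result = 'set'

'set'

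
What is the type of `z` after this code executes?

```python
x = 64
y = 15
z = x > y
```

Comparison returns bool

bool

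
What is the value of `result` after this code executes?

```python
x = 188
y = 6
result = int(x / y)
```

x = 188; y = 6; result = 31

31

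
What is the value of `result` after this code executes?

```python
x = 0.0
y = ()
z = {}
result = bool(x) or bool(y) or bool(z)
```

x = 0.0; y = (); z = {}; result = False

False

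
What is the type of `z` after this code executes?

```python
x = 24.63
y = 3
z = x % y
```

float % int = float

float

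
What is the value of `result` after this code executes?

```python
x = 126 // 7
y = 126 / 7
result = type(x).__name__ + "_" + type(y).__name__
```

x is int; y is float; result = 'int_float'

'int_float'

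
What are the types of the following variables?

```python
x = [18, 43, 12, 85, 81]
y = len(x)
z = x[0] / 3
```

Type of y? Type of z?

len() returns int; int / int = float

int, float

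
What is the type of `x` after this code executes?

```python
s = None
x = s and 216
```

'and' returns first falsy value (None)

NoneType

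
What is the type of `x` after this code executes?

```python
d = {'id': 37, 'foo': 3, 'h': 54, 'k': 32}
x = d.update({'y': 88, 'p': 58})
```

dict.update() returns None

NoneType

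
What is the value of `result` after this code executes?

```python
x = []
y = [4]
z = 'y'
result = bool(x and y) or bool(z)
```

x = []; y = [4]; z = 'y'; result = True

True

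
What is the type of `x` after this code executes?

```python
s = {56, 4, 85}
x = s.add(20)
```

set.add() returns None (mutates in place)

NoneType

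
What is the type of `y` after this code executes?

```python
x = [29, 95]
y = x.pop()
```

list.pop() returns the popped element

int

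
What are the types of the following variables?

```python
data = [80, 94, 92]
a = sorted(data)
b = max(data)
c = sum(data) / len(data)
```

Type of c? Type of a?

int / int = float; sorted() returns list

float, list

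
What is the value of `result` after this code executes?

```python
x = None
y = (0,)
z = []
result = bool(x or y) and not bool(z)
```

x = None; y = (0,); z = []; result = True

True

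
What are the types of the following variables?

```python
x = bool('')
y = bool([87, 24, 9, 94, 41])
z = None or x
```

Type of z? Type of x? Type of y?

None or bool returns the bool; bool() returns bool; bool() returns bool

bool, bool, bool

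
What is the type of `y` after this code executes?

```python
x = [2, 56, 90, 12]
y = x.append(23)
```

list.append() returns None (mutates in place)

NoneType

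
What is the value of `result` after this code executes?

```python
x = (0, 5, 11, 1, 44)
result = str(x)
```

x = (0, 5, 11, 1, 44); result = '(0, 5, 11, 1, 44)'

'(0, 5, 11, 1, 44)'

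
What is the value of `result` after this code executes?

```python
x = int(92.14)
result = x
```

x = 92; result = 92

92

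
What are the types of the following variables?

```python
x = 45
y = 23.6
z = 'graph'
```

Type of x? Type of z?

x is assigned a bare integer (no decimal point), so it is an int; z is assigned a quoted string literal, so it is a str

int, str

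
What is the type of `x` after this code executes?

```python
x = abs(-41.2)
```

abs() of float returns float

float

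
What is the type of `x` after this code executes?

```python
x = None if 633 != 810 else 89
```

633 != 810 is True, so the if branch is taken

NoneType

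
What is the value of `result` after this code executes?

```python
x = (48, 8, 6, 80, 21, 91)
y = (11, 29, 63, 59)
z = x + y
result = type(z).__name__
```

x is tuple; y is tuple; z is tuple; result = 'tuple'

'tuple'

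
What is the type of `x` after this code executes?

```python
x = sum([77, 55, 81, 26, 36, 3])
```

sum() of ints returns int

int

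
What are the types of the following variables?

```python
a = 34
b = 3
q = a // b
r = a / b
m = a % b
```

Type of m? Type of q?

% of ints returns int; // returns int

int, int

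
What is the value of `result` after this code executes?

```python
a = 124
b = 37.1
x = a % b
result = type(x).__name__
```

a is int; b is float; x is float; result = 'float'

'float'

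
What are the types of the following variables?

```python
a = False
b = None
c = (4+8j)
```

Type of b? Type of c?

b is assigned None, whose type is NoneType; c is assigned (4+8j), an int plus an imaginary literal (j suffix), which evaluates to complex

NoneType, complex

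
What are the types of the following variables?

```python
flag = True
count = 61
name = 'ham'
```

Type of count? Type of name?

count is assigned a bare integer (no decimal point), so it is an int; name is assigned a quoted string literal, so it is a str

int, str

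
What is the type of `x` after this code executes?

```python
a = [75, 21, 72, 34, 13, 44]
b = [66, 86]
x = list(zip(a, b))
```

list(zip()) returns a list of tuples

list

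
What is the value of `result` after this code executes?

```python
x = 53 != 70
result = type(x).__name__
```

x is bool; result = 'bool'

'bool'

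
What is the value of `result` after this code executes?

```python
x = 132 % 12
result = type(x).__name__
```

x is int; result = 'int'

'int'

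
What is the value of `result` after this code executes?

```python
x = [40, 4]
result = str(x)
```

x = [40, 4]; result = '[40, 4]'

'[40, 4]'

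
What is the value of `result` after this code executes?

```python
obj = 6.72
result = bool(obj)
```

obj = 6.72; result = True

True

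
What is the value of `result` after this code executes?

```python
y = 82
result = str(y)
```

y = 82; result = '82'

'82'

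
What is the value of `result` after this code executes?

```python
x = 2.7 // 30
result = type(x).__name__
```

x is float; result = 'float'

'float'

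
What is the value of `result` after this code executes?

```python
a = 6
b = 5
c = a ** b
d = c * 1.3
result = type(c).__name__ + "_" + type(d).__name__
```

a is int; b is int; c is int; d is float; result = 'int_float'

'int_float'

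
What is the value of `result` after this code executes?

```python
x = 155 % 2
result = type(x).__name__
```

x is int; result = 'int'

'int'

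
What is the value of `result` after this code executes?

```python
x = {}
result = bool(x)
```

x = {}; result = False

False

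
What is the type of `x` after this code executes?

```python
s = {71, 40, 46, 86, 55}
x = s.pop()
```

Popping from set[int] returns int

int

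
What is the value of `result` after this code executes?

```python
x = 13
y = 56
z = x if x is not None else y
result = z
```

x = 13; y = 56; z = 13; result = 13

13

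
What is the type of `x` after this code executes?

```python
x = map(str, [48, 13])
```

map() returns a map object

map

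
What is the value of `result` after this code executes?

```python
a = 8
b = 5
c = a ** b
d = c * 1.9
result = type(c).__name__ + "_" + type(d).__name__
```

a is int; b is int; c is int; d is float; result = 'int_float'

'int_float'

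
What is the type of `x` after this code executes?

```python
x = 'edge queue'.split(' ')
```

str.split() returns list

list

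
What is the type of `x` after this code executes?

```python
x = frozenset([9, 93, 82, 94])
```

frozenset() returns frozenset

frozenset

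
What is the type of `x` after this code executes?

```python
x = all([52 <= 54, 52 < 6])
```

all() returns bool

bool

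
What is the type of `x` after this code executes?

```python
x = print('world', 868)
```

print() returns None

NoneType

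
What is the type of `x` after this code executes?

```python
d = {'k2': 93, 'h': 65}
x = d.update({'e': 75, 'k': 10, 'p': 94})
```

dict.update() returns None

NoneType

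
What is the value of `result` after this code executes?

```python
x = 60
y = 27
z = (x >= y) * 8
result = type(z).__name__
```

x is int; y is int; z is int; result = 'int'

'int'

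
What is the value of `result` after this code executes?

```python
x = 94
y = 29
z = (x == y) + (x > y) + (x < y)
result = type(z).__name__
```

x is int; y is int; z is int; result = 'int'

'int'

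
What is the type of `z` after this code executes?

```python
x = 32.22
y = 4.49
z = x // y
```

float // float = float

float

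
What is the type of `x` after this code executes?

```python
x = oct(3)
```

oct() returns str representation

str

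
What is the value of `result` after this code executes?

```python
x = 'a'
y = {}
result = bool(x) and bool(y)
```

x = 'a'; y = {}; result = False

False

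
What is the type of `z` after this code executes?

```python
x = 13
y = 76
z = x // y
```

int // int = int

int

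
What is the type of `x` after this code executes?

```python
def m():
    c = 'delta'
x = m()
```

Function without return returns None

NoneType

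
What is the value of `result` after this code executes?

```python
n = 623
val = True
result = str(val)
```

n = 623; val = True; result = 'True'

'True'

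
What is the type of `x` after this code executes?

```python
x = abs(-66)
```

abs() of int returns int

int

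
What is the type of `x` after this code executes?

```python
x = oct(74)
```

oct() returns str representation

str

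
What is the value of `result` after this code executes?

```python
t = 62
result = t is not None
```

t = 62; result = True

True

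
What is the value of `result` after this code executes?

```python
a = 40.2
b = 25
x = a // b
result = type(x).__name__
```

a is float; b is int; x is float; result = 'float'

'float'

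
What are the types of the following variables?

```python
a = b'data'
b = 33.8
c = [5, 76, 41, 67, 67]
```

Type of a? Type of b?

a is assigned a bytes literal (b'...' prefix); b is assigned a number with a decimal point, so it is a float

bytes, float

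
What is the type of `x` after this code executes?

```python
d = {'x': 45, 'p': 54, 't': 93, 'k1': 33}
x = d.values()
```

.values() returns dict_values view

dict_values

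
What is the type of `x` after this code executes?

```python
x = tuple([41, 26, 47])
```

tuple() constructor returns tuple

tuple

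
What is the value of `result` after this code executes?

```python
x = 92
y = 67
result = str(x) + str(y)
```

x = 92; y = 67; result = '9267'

'9267'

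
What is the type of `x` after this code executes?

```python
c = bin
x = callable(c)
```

callable() returns bool

bool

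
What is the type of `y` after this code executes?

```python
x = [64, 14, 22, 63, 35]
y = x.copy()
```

list.copy() returns list

list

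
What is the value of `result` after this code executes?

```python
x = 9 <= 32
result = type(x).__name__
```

x is bool; result = 'bool'

'bool'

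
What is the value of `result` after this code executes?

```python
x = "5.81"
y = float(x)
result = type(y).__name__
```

x is str; y is float; result = 'float'

'float'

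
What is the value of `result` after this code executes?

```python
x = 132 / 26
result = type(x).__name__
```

x is float; result = 'float'

'float'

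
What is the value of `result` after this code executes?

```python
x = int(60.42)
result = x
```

x = 60; result = 60

60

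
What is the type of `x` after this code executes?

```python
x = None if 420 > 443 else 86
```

420 > 443 is False, so the else branch is taken

int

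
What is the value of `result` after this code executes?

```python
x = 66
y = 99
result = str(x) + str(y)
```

x = 66; y = 99; result = '6699'

'6699'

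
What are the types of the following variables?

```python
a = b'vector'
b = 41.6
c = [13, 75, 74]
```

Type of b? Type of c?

b is assigned a number with a decimal point, so it is a float; c is assigned a list literal (square brackets)

float, list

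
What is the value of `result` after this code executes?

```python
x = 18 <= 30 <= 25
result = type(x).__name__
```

x is bool; result = 'bool'

'bool'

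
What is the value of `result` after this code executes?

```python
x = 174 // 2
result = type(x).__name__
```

x is int; result = 'int'

'int'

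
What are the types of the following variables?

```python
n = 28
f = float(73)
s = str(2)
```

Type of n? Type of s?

n is assigned a bare integer (no decimal point), so it is an int; s is assigned the result of calling str(), which returns a str

int, str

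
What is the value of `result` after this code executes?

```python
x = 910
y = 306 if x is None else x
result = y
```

x = 910; y = 910; result = 910

910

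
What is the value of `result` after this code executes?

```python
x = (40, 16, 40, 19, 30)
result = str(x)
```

x = (40, 16, 40, 19, 30); result = '(40, 16, 40, 19, 30)'

'(40, 16, 40, 19, 30)'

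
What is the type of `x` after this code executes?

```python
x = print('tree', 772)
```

print() returns None

NoneType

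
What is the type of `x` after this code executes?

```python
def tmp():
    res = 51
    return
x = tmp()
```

Bare return returns None

NoneType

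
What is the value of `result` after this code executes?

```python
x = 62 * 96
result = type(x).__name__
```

x is int; result = 'int'

'int'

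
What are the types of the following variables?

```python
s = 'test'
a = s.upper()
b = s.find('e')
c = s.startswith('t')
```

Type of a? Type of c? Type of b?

upper() returns str; startswith() returns bool; find() returns int

str, bool, int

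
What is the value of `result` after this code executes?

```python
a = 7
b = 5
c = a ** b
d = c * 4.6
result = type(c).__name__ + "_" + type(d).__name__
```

a is int; b is int; c is int; d is float; result = 'int_float'

'int_float'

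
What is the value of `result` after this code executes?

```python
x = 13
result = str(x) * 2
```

x = 13; result = '1313'

'1313'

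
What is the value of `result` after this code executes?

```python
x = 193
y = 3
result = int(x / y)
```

x = 193; y = 3; result = 64

64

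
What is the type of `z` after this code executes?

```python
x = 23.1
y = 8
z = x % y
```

float % int = float

float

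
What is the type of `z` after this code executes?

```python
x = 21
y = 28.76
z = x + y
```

int + float = float

float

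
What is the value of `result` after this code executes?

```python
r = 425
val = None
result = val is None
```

r = 425; val = None; result = True

True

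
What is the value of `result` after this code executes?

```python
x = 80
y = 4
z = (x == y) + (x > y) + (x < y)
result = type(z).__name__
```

x is int; y is int; z is int; result = 'int'

'int'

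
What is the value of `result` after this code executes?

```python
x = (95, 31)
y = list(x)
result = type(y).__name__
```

x is tuple; y is list; result = 'list'

'list'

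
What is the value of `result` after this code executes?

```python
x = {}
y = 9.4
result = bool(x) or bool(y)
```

x = {}; y = 9.4; result = True

True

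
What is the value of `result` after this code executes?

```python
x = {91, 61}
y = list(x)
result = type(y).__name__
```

x is set; y is list; result = 'list'

'list'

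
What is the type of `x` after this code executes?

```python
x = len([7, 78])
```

len() always returns int

int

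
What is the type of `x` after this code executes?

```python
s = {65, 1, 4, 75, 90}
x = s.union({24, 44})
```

set.union() returns a new set

set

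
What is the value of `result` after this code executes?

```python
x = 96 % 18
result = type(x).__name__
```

x is int; result = 'int'

'int'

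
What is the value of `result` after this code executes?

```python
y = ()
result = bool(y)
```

y = (); result = False

False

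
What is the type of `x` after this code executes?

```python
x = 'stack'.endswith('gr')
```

str.endswith() returns bool

bool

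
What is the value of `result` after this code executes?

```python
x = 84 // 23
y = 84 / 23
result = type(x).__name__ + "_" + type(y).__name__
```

x is int; y is float; result = 'int_float'

'int_float'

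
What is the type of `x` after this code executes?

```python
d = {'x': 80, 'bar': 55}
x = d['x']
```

Accessing dict[str, int] with str key returns int

int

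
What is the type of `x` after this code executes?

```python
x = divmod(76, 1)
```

divmod() returns tuple of (quotient, remainder)

tuple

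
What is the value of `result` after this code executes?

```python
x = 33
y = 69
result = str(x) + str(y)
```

x = 33; y = 69; result = '3369'

'3369'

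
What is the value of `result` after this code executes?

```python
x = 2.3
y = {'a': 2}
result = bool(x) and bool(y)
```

x = 2.3; y = {'a': 2}; result = True

True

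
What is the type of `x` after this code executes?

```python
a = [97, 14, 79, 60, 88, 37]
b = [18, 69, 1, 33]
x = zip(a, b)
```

zip() returns a zip object

zip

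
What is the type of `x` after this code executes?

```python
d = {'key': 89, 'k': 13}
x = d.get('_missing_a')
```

dict.get() returns None when key not found

NoneType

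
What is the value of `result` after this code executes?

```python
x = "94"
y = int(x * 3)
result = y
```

x = '94'; y = 949494; result = 949494

949494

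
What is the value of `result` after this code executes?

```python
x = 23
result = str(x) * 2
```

x = 23; result = '2323'

'2323'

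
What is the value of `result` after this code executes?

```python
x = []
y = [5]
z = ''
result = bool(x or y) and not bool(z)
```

x = []; y = [5]; z = ''; result = True

True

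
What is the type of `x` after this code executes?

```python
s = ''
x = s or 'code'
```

'or' returns first truthy value (str)

str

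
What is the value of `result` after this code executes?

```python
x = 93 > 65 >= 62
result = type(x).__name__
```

x is bool; result = 'bool'

'bool'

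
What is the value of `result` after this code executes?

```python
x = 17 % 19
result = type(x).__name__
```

x is int; result = 'int'

'int'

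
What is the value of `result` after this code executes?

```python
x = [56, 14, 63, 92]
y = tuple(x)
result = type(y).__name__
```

x is list; y is tuple; result = 'tuple'

'tuple'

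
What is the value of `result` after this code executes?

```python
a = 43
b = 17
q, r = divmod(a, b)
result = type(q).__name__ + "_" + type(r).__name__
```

a is int; b is int; q is int; r is int; result = 'int_int'

'int_int'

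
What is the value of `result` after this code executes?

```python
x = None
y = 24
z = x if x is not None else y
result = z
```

x = None; y = 24; z = 24; result = 24

24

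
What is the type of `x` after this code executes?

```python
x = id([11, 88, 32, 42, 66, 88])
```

id() returns int

int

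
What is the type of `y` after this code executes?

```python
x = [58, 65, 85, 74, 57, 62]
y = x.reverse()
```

list.reverse() returns None

NoneType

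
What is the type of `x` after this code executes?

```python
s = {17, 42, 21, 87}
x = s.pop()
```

Popping from set[int] returns int

int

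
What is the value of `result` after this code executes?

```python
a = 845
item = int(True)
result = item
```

a = 845; item = 1; result = 1

1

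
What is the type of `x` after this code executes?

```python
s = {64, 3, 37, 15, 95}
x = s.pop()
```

Popping from set[int] returns int

int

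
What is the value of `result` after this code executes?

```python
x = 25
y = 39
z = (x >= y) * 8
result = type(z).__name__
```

x is int; y is int; z is int; result = 'int'

'int'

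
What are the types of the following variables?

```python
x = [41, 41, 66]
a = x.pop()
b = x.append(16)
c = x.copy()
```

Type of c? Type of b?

copy() returns list; append() returns None

list, NoneType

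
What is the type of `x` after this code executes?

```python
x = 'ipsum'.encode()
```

str.encode() returns bytes

bytes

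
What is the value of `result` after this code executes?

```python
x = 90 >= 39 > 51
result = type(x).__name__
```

x is bool; result = 'bool'

'bool'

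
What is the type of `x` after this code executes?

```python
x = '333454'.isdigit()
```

str.isdigit() returns bool

bool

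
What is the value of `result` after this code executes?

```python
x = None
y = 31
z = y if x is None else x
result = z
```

x = None; y = 31; z = 31; result = 31

31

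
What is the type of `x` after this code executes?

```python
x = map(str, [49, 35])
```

map() returns a map object

map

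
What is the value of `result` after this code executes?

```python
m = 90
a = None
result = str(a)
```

m = 90; a = None; result = 'None'

'None'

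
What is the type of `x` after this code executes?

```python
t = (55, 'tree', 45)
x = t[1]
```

Index 1 of tuple is a str literal

str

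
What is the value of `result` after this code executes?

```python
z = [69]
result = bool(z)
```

z = [69]; result = True

True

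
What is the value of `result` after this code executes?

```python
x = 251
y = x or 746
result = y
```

x = 251; y = 251; result = 251

251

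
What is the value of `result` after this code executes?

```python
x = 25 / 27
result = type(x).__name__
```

x is float; result = 'float'

'float'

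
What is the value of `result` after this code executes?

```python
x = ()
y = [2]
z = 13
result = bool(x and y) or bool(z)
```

x = (); y = [2]; z = 13; result = True

True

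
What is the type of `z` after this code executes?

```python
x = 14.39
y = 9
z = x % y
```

float % int = float

float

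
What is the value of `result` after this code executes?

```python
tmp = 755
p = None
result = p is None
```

tmp = 755; p = None; result = True

True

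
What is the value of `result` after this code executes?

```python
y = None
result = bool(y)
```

y = None; result = False

False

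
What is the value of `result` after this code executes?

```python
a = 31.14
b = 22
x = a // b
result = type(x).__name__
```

a is float; b is int; x is float; result = 'float'

'float'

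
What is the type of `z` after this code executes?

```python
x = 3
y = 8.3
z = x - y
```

int - float = float

float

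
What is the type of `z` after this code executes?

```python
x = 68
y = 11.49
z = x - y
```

int - float = float

float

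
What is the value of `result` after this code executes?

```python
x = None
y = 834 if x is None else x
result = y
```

x = None; y = 834; result = 834

834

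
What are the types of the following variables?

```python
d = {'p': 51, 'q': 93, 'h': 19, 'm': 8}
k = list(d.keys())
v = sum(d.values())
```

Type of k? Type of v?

list() converts to list; sum of ints is int

list, int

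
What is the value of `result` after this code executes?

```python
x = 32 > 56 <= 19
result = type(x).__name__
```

x is bool; result = 'bool'

'bool'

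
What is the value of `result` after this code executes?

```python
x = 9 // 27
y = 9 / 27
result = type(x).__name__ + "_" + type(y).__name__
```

x is int; y is float; result = 'int_float'

'int_float'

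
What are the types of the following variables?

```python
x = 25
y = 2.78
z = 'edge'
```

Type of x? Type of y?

x is assigned a bare integer (no decimal point), so it is an int; y is assigned a number with a decimal point, so it is a float

int, float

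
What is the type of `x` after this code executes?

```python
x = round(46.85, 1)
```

round() with decimal places returns float

float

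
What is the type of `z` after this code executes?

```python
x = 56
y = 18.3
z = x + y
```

int + float = float

float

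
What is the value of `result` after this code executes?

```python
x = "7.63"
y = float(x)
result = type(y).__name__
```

x is str; y is float; result = 'float'

'float'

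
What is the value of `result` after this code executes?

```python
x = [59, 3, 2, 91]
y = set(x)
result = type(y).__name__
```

x is list; y is set; result = 'set'

'set'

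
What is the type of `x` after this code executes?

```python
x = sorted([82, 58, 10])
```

sorted() always returns list

list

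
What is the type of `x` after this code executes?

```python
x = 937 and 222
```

'and' with truthy values returns last operand (int)

int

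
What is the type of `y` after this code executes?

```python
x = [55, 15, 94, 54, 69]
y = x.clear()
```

list.clear() returns None

NoneType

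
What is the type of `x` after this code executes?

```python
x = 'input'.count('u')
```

str.count() returns int

int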